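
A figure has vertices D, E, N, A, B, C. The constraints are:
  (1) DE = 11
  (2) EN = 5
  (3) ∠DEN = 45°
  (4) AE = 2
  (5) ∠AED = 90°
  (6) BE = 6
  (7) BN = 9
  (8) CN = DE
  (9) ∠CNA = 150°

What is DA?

Step 1: By the law of cosines on triangle DEA: DA² = 11² + 2² − 2·11·2·cos(90°) = 125, so DA = 5·√5.

Therefore, the length of DA = 5·√5.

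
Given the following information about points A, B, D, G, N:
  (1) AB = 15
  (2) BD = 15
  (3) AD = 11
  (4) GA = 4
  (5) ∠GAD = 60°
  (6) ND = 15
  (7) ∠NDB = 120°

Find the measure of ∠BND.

Step 1: By the law of cosines on triangle NDB: NB² = 15² + 15² − 2·15·15·cos(120°) = 675, so NB = 15·√3.
Step 2: By the inverse law of cosines on triangle BND: cos(∠BND) = ((15·√3)² + 15² − 15²) / (2·15·√3·15) = 675/779.42 = 0.866, so ∠BND = 30°.

Therefore, the measure of angle ∠BND = 30°.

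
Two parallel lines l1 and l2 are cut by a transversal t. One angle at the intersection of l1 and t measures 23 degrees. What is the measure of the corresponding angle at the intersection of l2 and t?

Corresponding angles are equal: 23 degrees.

23 degrees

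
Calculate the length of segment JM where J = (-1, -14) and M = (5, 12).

d = sqrt((5 - -1)^2 + (12 - -14)^2)
d = sqrt(6^2 + 26^2)
d = sqrt(36 + 676)
d = sqrt(712) = 2*sqrt(178)

2*sqrt(178)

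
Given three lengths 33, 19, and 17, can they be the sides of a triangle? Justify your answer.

Yes.
The triangle inequality requires that the sum of any two sides exceeds the third.
Here 17 + 19 = 36 > 33, so the condition is met.

Yes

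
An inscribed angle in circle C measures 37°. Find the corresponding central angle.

Central angle = 2 × 37° = 74° (inscribed angle theorem).

74°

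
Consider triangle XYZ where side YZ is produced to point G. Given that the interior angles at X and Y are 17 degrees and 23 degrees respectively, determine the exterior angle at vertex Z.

The interior angle at Z is 180 - 17 - 23 = 140 degrees.
The exterior angle and interior angle at Z are supplementary:
Exterior angle = 180 - 140 = 40 degrees.

40 degrees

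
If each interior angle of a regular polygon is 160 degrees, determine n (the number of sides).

The exterior angle is the supplement of the interior angle: 180 - 160 = 20 degrees.
Since the exterior angles of any convex polygon sum to 360 degrees, the number of sides is 360 / 20 = 18.

18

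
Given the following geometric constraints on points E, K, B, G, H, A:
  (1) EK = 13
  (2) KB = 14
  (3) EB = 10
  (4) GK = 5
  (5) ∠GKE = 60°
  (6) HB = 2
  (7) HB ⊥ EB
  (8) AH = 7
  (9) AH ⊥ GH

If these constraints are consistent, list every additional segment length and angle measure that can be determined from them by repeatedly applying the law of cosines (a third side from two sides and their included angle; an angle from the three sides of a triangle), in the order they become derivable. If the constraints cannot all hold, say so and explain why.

The constraints are consistent. Derivable facts, in order:
After 1 step:
- EG = √129
- EH = 2·√26
- ∠BEK = 73.69°
- ∠BKE = 43.28°
- ∠EBK = 63.03°
After 2 steps:
- ∠BEH = 11.31°
- ∠BHE = 78.69°
- ∠EGK = 97.59°
- ∠GEK = 22.41°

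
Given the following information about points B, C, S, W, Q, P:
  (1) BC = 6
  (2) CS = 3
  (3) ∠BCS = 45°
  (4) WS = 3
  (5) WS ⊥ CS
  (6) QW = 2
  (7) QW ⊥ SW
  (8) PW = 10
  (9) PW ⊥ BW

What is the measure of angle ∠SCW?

Step 1: By the law of cosines on triangle CSW: CW² = 3² + 3² − 2·3·3·cos(90°) = 18, so CW = 3·√2.
Step 2: By the inverse law of cosines on triangle SCW: cos(∠SCW) = (3² + (3·√2)² − 3²) / (2·3·3·√2) = 18/25.46 = 0.7071, so ∠SCW = 45°.

Therefore, the measure of angle ∠SCW = 45°.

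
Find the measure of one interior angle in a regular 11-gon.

Each interior angle of a regular n-gon is (n - 2) * 180 / n.
For n = 11: (11 - 2) * 180 / 11 = 1620/11 = 1620/11 degrees.

1620/11 degrees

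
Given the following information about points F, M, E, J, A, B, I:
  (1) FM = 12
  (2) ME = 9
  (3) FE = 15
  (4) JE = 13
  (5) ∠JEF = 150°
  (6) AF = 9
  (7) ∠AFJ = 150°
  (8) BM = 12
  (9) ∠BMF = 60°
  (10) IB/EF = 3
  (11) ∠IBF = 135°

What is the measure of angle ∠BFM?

Step 1: By the law of cosines on triangle FMB: FB² = 12² + 12² − 2·12·12·cos(60°) = 144, so FB = 12.
Step 2: By the inverse law of cosines on triangle BFM: cos(∠BFM) = (12² + 12² − 12²) / (2·12·12) = 144/288 = 0.5, so ∠BFM = 60°.

Therefore, the measure of angle ∠BFM = 60°.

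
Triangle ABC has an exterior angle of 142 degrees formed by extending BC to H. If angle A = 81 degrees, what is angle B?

angle B = 142 - 81 = 61 degrees (exterior angle theorem).

61 degrees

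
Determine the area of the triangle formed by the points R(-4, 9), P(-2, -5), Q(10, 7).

Using the Shoelace formula for a triangle:
Area = (1/2)|x0(y1 - y2) + x1(y2 - y0) + x2(y0 - y1)|
Area = (1/2)|-4(-5 - 7) + -2(7 - 9) + 10(9 - -5)|
Area = (1/2)|48 + 4 + 140|
Area = (1/2)|192|
Area = (1/2)(192)
Area = 96

96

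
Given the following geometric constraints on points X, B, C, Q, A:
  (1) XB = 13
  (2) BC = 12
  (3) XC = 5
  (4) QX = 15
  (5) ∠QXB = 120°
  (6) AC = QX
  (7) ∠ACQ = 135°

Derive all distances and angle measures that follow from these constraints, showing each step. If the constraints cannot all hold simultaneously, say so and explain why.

The constraints are consistent.

From the given relations:
  AC = QX = 15

Step 1: From BX = 13, XQ = 15, and ∠BXQ = 120°, by the law of cosines:
  BQ² = BX² + XQ² - 2·BX·XQ·cos(120°) = 169 + 225 + 195 = 589
  BQ ≈ 24.27

Step 2: From XB = 13, XC = 5, BC = 12, by the inverse law of cosines:
  cos(∠BXC) = (XB² + XC² - BC²) / (2·XB·XC)
  ∠BXC = 67.38°

Step 3: From BC = 12, BX = 13, CX = 5, by the inverse law of cosines:
  cos(∠CBX) = (BC² + BX² - CX²) / (2·BC·BX)
  ∠CBX = 22.62°

Step 4: From CB = 12, CX = 5, BX = 13, by the inverse law of cosines:
  cos(∠BCX) = (CB² + CX² - BX²) / (2·CB·CX)
  ∠BCX = 90°

Step 5: From BQ = 24.27, BX = 13, QX = 15, by the inverse law of cosines:
  cos(∠QBX) = (BQ² + BX² - QX²) / (2·BQ·BX)
  ∠QBX = 32.36°

Step 6: From QB = 24.27, QX = 15, BX = 13, by the inverse law of cosines:
  cos(∠BQX) = (QB² + QX² - BX²) / (2·QB·QX)
  ∠BQX = 27.64°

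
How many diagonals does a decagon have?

Each of the 10 vertices connects to 7 non-adjacent vertices via diagonals.
Total connections = 10 × 7 = 70, but each diagonal is counted twice.
Number of diagonals = 70 / 2 = 35.

35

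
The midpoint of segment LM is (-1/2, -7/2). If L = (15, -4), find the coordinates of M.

Using the midpoint formula: M = ((x1 + x2)/2, (y1 + y2)/2)
We know M = (-1/2, -7/2) and L = (15, -4)
For x: -1/2 = (15 + x2)/2, so x2 = 2*-1/2 - 15 = -16
For y: -7/2 = (-4 + y2)/2, so y2 = 2*-7/2 - -4 = -3
M = (-16, -3)

(-16, -3)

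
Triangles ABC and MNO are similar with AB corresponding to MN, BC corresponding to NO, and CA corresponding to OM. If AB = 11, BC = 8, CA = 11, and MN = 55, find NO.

k = 55/11 = 5. NO = 5 * 8 = 40.

40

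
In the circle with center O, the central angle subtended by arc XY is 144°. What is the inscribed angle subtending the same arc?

By the inscribed angle theorem, the inscribed angle is half the central angle.
Inscribed angle = 144° / 2 = 72°

72°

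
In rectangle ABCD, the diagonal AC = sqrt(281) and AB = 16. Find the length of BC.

The diagonal of a rectangle forms a right triangle with the two sides.
Rearranging the Pythagorean theorem: missing side = sqrt(d^2 - known^2).
= sqrt(281 - 256) = sqrt(25) = 5.

5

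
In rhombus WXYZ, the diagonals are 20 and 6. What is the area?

The diagonals of a rhombus divide it into four right triangles.
Each triangle has legs 20/ 2 = 10 and 6/2 = 3, so each has area (1/2)*10*3 = 15.
Four such triangles give total area = (d1 * d2) / 2 = 60.

60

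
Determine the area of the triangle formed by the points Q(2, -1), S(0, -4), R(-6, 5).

Shoelace: Area = (1/2)|2(-4-5) + 0(5--1) + -6(-1--4)| = (1/2)(36) = 18

18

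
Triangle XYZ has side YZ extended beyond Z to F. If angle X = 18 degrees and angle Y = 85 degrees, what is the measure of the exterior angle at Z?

By the exterior angle theorem, an exterior angle of a triangle equals the sum of the two remote interior angles.
Exterior angle = angle X + angle Y
Exterior angle = 18 + 85 = 103 degrees

103 degrees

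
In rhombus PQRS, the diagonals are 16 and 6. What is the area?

Area = (16 * 6) / 2 = 96 / 2 = 48

48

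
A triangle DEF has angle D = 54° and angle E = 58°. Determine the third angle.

By the triangle angle sum property, the three interior angles of any triangle add up to 180°.
We know angle D = 54° and angle E = 58°, so their sum is 112°.
Therefore angle F = 180° - 112° = 68°.

68 degrees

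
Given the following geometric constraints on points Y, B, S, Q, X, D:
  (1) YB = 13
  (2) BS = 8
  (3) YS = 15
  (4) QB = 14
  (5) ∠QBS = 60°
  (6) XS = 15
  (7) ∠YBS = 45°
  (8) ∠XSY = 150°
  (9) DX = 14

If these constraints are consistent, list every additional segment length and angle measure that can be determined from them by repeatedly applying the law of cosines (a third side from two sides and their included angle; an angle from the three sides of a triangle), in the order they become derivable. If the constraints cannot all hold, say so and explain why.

These constraints are not satisfiable: (1), (2) and (3) fix all three sides of triangle YBS, so by the law of cosines cos(∠YBS) = (13² + 8² − 15²) / (2·13·8) = 0.0385, i.e. ∠YBS ≈ 87.8°, which contradicts (7) ∠YBS = 45°. No planar figure meets all of them, so nothing further can be derived.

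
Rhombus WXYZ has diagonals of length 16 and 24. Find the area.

Area = (16 * 24) / 2 = 384 / 2 = 192

192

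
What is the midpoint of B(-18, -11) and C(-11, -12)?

M = ((x₁ + x₂)/2, (y₁ + y₂)/2)
= ((-18 + -11)/2, (-11 + -12)/2)
= (-29/2, -23/2) = (-29/2, -23/2)

(-29/2, -23/2)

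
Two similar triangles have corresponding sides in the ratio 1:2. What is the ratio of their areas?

Area scales with the square of linear dimensions. If every length is multiplied by 1/2, then the area is multiplied by (1/2)^2 = 1/4.
The area ratio is 1:4.

1:4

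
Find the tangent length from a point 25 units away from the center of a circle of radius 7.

Let T be the point of tangency. Then QT ⊥ MT (radius ⊥ tangent).
In right triangle QTM: QM² = QT² + MT²
25² = 7² + MT²
MT² = 576, MT = 24

24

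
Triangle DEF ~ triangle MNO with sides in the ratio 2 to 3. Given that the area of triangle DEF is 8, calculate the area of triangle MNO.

Area ratio = (2/3)^2 = 4/9. Area of MNO = 8 * 9/4 = 18.

18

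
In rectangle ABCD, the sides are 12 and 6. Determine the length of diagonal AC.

d = sqrt(12^2 + 6^2) = sqrt(180) = 6*sqrt(5)

6*sqrt(5)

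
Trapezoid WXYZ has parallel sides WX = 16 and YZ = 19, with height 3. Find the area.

Area of a trapezoid = (base1 + base2) * height / 2
Area = (16 + 19) * 3 / 2
Area = 35 * 3 / 2
Area = 105 / 2
Area = 105/2

105/2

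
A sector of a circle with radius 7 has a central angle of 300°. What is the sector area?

Sector area = πr² × θ/360
= π × 7² × 5/6
= π × 49 × 5/6
= 245*pi/6

245*pi/6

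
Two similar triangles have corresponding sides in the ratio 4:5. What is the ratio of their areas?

Area ratio = (side ratio)^2 = (4/5)^2 = 16:25.

16:25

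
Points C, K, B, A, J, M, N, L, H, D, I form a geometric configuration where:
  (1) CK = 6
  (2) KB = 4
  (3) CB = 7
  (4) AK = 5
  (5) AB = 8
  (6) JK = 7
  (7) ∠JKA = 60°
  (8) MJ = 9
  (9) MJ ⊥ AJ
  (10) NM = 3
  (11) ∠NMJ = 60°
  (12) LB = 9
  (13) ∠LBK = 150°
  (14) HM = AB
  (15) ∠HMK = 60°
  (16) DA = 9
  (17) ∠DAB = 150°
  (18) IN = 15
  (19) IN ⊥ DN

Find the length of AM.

Step 1: By the law of cosines on triangle JKA: JA² = 7² + 5² − 2·7·5·cos(60°) = 39, so JA = √39.
Step 2: By the law of cosines on triangle AJM: AM² = √39² + 9² − 2·√39·9·cos(90°) = 120, so AM = 2·√30.

Therefore, the length of AM = 2·√30.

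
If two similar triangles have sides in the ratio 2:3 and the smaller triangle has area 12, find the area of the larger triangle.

For similar figures, the area ratio equals the square of the side ratio.
Side ratio (the smaller triangle to the larger triangle) = 2:3, so area ratio = 2^2:3^2 = 4:9.
If the area of the smaller triangle is 12, then the area of the larger triangle = 12 * (9/4) = 27.

27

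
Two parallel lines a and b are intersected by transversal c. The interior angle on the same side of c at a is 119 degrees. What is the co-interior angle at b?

Co-interior (same-side interior) angles are between the parallel lines on the same side of the transversal.
Unlike corresponding or alternate interior angles, they are supplementary rather than equal.
So the angle = 180 - 119 = 61 degrees.

61 degrees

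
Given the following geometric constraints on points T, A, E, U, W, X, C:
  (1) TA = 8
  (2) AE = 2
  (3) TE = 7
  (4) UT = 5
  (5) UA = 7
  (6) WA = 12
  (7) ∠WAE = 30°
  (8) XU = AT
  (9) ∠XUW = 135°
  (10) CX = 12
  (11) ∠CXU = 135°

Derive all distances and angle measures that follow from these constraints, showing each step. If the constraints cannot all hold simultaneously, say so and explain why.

The constraints are consistent.

From the given relations:
  XU = AT = 8

Step 1: From EA = 2, AW = 12, and ∠EAW = 30°, by the law of cosines:
  EW² = EA² + AW² - 2·EA·AW·cos(30°) = 4 + 144 - 41.57 = 106.4
  EW ≈ 10.32

Step 2: From UX = 8, XC = 12, and ∠UXC = 135°, by the law of cosines:
  UC² = UX² + XC² - 2·UX·XC·cos(135°) = 64 + 144 + 135.8 = 343.8
  UC ≈ 18.54

Step 3: From TA = 8, TE = 7, AE = 2, by the inverse law of cosines:
  cos(∠ATE) = (TA² + TE² - AE²) / (2·TA·TE)
  ∠ATE = 13.29°

Step 4: From TA = 8, TU = 5, AU = 7, by the inverse law of cosines:
  cos(∠ATU) = (TA² + TU² - AU²) / (2·TA·TU)
  ∠ATU = 60°

Step 5: From AE = 2, AT = 8, ET = 7, by the inverse law of cosines:
  cos(∠EAT) = (AE² + AT² - ET²) / (2·AE·AT)
  ∠EAT = 53.58°

Step 6: From AT = 8, AU = 7, TU = 5, by the inverse law of cosines:
  cos(∠TAU) = (AT² + AU² - TU²) / (2·AT·AU)
  ∠TAU = 38.21°

Step 7: From EA = 2, ET = 7, AT = 8, by the inverse law of cosines:
  cos(∠AET) = (EA² + ET² - AT²) / (2·EA·ET)
  ∠AET = 113.13°

Step 8: From UA = 7, UT = 5, AT = 8, by the inverse law of cosines:
  cos(∠AUT) = (UA² + UT² - AT²) / (2·UA·UT)
  ∠AUT = 81.79°

Step 9: From EA = 2, EW = 10.32, AW = 12, by the inverse law of cosines:
  cos(∠AEW) = (EA² + EW² - AW²) / (2·EA·EW)
  ∠AEW = 144.44°

Step 10: From UC = 18.54, UX = 8, CX = 12, by the inverse law of cosines:
  cos(∠CUX) = (UC² + UX² - CX²) / (2·UC·UX)
  ∠CUX = 27.24°

Step 11: From WA = 12, WE = 10.32, AE = 2, by the inverse law of cosines:
  cos(∠AWE) = (WA² + WE² - AE²) / (2·WA·WE)
  ∠AWE = 5.56°

Step 12: From CU = 18.54, CX = 12, UX = 8, by the inverse law of cosines:
  cos(∠UCX) = (CU² + CX² - UX²) / (2·CU·CX)
  ∠UCX = 17.76°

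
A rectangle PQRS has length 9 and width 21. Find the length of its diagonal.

d = sqrt(9^2 + 21^2) = sqrt(522) = 3*sqrt(58)

3*sqrt(58)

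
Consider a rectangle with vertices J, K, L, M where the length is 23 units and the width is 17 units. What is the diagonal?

A rectangle's diagonal splits it into two right triangles, with the diagonal as the hypotenuse.
By the Pythagorean theorem, d^2 = 23^2 + 17^2 = 818.
Therefore d = sqrt(818).

sqrt(818)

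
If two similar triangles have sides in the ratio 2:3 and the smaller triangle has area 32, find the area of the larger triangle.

Area ratio = (2/3)^2 = 4/9. Area of the larger triangle = 32 * 9/4 = 72.

72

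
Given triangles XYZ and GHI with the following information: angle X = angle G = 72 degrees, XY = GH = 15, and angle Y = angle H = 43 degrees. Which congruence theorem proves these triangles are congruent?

The given information matches ASA: Two pairs of corresponding angles and the included side are equal (Angle-Side-Angle).

ASA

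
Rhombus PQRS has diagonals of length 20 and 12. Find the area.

Area = (20 * 12) / 2 = 240 / 2 = 120

120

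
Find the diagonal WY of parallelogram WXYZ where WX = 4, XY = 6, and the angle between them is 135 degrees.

Law of cosines: d^2 = 4^2 + 6^2 - 2(4)(6)cos(135°) = 24*sqrt(2) + 52, so d = 2*sqrt(6*sqrt(2) + 13).

2*sqrt(6*sqrt(2) + 13)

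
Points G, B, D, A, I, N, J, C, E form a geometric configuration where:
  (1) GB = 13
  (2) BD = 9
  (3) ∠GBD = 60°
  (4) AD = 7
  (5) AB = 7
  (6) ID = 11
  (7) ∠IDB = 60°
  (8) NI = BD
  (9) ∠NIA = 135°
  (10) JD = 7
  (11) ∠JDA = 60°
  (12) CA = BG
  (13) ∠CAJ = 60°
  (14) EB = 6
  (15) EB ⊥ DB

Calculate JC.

From the given relations: CA = BG = 13.
Step 1: By the law of cosines on triangle JDA: JA² = 7² + 7² − 2·7·7·cos(60°) = 49, so JA = 7.
Step 2: By the law of cosines on triangle JAC: JC² = 7² + 13² − 2·7·13·cos(60°) = 127, so JC = √127.

Therefore, the length of JC = √127.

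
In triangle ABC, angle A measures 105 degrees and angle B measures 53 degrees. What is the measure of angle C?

Let angle C = x. Then 105 + 53 + x = 180.
x = 180 - 158 = 22 degrees.

22 degrees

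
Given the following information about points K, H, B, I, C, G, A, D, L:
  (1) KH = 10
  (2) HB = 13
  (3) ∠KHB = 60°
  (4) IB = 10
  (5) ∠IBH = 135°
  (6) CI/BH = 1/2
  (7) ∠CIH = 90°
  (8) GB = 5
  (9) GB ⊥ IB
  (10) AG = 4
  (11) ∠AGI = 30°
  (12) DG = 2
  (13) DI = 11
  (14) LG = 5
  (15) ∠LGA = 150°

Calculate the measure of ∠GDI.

Step 1: By the law of cosines on triangle GBI: GI² = 5² + 10² − 2·5·10·cos(90°) = 125, so GI = 5·√5.
Step 2: By the inverse law of cosines on triangle GDI: cos(∠GDI) = (2² + 11² − (5·√5)²) / (2·2·11) = 0/44 = 0, so ∠GDI = 90°.

Therefore, the measure of angle ∠GDI = 90°.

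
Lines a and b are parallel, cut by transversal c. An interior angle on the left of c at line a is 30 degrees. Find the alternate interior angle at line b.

Alternate interior angles formed by parallel lines and a transversal are equal.
The given angle is 30 degrees.
The alternate interior angle = 30 degrees.

30 degrees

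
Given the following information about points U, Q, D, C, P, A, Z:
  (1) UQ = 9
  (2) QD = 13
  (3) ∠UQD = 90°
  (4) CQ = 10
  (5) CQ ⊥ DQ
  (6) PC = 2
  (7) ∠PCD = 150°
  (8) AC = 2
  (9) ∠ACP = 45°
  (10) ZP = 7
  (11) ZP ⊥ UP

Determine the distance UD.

Step 1: By the law of cosines on triangle UQD: UD² = 9² + 13² − 2·9·13·cos(90°) = 250, so UD = 5·√10.

Therefore, the length of UD = 5·√10.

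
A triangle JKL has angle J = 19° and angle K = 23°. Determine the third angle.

Let angle L = x. Then 19 + 23 + x = 180.
x = 180 - 42 = 138 degrees.

138 degrees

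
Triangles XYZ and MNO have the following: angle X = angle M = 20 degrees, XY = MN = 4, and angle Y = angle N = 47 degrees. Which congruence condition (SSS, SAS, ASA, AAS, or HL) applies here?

Consider the given information: angle X = angle M = 20 degrees, XY = MN = 4, and angle Y = angle N = 47 degrees
This is not SAS or HL: SAS requires two sides and the included angle between them. HL only applies to right triangles with matching hypotenuse and leg.
The correct criterion is ASA. Two pairs of corresponding angles and the included side are equal (Angle-Side-Angle).

ASA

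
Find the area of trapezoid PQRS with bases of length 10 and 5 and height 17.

Area of a trapezoid = (base1 + base2) * height / 2
Area = (10 + 5) * 17 / 2
Area = 15 * 17 / 2
Area = 255 / 2
Area = 255/2

255/2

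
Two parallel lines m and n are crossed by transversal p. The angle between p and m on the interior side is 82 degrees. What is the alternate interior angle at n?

Alternate interior angles formed by parallel lines and a transversal are equal.
The given angle is 82 degrees.
The alternate interior angle = 82 degrees.

82 degrees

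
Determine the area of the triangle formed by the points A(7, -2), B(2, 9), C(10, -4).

Using the Shoelace formula for a triangle:
Area = (1/2)|x0(y1 - y2) + x1(y2 - y0) + x2(y0 - y1)|
Area = (1/2)|7(9 - -4) + 2(-4 - -2) + 10(-2 - 9)|
Area = (1/2)|91 + -4 + -110|
Area = (1/2)|-23|
Area = (1/2)(23)
Area = 23/2

23/2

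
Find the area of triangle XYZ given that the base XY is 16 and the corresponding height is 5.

A triangle's area is half the area of a rectangle with the same base and height.
Area = (1/2) * 16 * 5 = 40.

40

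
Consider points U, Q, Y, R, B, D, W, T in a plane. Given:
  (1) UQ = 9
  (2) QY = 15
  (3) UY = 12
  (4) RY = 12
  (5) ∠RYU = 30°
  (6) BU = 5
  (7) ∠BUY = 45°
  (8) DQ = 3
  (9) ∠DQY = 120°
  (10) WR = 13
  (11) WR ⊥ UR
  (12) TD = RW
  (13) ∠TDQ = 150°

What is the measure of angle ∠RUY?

Step 1: By the law of cosines on triangle UYR: UR² = 12² + 12² − 2·12·12·cos(30°) = 38.58, so UR ≈ 6.21.
Step 2: By the inverse law of cosines on triangle RUY: cos(∠RUY) = (6.21² + 12² − 12²) / (2·6.21·12) = 38.58/149.08 = 0.2588, so ∠RUY = 75°.

Therefore, the measure of angle ∠RUY = 75°.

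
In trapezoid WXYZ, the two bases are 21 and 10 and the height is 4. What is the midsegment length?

midsegment = (21 + 10) / 2 = 31 / 2 = 31/2

31/2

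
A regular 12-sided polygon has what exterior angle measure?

Each exterior angle of a regular n-gon is 360 / n.
For n = 12: 360 / 12 = 30 degrees.

30 degrees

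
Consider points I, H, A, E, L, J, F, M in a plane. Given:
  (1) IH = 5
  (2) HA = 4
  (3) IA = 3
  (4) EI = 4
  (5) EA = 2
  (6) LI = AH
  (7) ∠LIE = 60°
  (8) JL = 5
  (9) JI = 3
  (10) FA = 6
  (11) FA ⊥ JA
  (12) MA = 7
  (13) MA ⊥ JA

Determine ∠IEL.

From the given relations: LI = AH = 4.
Step 1: By the law of cosines on triangle EIL: EL² = 4² + 4² − 2·4·4·cos(60°) = 16, so EL = 4.
Step 2: By the inverse law of cosines on triangle IEL: cos(∠IEL) = (4² + 4² − 4²) / (2·4·4) = 16/32 = 0.5, so ∠IEL = 60°.

Therefore, the measure of angle ∠IEL = 60°.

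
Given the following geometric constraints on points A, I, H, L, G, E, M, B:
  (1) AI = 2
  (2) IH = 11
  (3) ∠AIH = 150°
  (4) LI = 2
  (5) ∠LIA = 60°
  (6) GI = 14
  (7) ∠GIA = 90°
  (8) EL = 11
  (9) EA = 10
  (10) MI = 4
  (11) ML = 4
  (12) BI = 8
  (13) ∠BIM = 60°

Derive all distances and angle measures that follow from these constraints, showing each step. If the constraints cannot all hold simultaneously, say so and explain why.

The constraints are consistent.

Step 1: From AI = 2, IH = 11, and ∠AIH = 150°, by the law of cosines:
  AH² = AI² + IH² - 2·AI·IH·cos(150°) = 4 + 121 + 38.11 = 163.1
  AH ≈ 12.77

Step 2: From AI = 2, IL = 2, and ∠AIL = 60°, by the law of cosines:
  AL² = AI² + IL² - 2·AI·IL·cos(60°) = 4 + 4 - 4 = 4
  AL = 2

Step 3: From AI = 2, IG = 14, and ∠AIG = 90°, by the law of cosines:
  AG² = AI² + IG² - 2·AI·IG·cos(90°) = 4 + 196 - 0 = 200
  AG = 10·√2

Step 4: From MI = 4, IB = 8, and ∠MIB = 60°, by the law of cosines:
  MB² = MI² + IB² - 2·MI·IB·cos(60°) = 16 + 64 - 32 = 48
  MB = 4·√3

Step 5: From IL = 2, IM = 4, LM = 4, by the inverse law of cosines:
  cos(∠LIM) = (IL² + IM² - LM²) / (2·IL·IM)
  ∠LIM = 75.52°

Step 6: From LI = 2, LM = 4, IM = 4, by the inverse law of cosines:
  cos(∠ILM) = (LI² + LM² - IM²) / (2·LI·LM)
  ∠ILM = 75.52°

Step 7: From MI = 4, ML = 4, IL = 2, by the inverse law of cosines:
  cos(∠IML) = (MI² + ML² - IL²) / (2·MI·ML)
  ∠IML = 28.96°

Step 8: From AE = 10, AL = 2, EL = 11, by the inverse law of cosines:
  cos(∠EAL) = (AE² + AL² - EL²) / (2·AE·AL)
  ∠EAL = 115.15°

Step 9: From AG = 10·√2, AI = 2, GI = 14, by the inverse law of cosines:
  cos(∠GAI) = (AG² + AI² - GI²) / (2·AG·AI)
  ∠GAI = 81.87°

Step 10: From AH = 12.77, AI = 2, HI = 11, by the inverse law of cosines:
  cos(∠HAI) = (AH² + AI² - HI²) / (2·AH·AI)
  ∠HAI = 25.51°

Step 11: From AI = 2, AL = 2, IL = 2, by the inverse law of cosines:
  cos(∠IAL) = (AI² + AL² - IL²) / (2·AI·AL)
  ∠IAL = 60°

Step 12: From HA = 12.77, HI = 11, AI = 2, by the inverse law of cosines:
  cos(∠AHI) = (HA² + HI² - AI²) / (2·HA·HI)
  ∠AHI = 4.49°

Step 13: From LA = 2, LE = 11, AE = 10, by the inverse law of cosines:
  cos(∠ALE) = (LA² + LE² - AE²) / (2·LA·LE)
  ∠ALE = 55.38°

Step 14: From LA = 2, LI = 2, AI = 2, by the inverse law of cosines:
  cos(∠ALI) = (LA² + LI² - AI²) / (2·LA·LI)
  ∠ALI = 60°

Step 15: From GA = 10·√2, GI = 14, AI = 2, by the inverse law of cosines:
  cos(∠AGI) = (GA² + GI² - AI²) / (2·GA·GI)
  ∠AGI = 8.13°

Step 16: From EA = 10, EL = 11, AL = 2, by the inverse law of cosines:
  cos(∠AEL) = (EA² + EL² - AL²) / (2·EA·EL)
  ∠AEL = 9.47°

Step 17: From MB = 4·√3, MI = 4, BI = 8, by the inverse law of cosines:
  cos(∠BMI) = (MB² + MI² - BI²) / (2·MB·MI)
  ∠BMI = 90°

Step 18: From BI = 8, BM = 4·√3, IM = 4, by the inverse law of cosines:
  cos(∠IBM) = (BI² + BM² - IM²) / (2·BI·BM)
  ∠IBM = 30°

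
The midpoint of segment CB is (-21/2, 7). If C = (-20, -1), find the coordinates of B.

Using the midpoint formula: M = ((x1 + x2)/2, (y1 + y2)/2)
We know M = (-21/2, 7) and C = (-20, -1)
For x: -21/2 = (-20 + x2)/2, so x2 = 2*-21/2 - -20 = -1
For y: 7 = (-1 + y2)/2, so y2 = 2*7 - -1 = 15
B = (-1, 15)

(-1, 15)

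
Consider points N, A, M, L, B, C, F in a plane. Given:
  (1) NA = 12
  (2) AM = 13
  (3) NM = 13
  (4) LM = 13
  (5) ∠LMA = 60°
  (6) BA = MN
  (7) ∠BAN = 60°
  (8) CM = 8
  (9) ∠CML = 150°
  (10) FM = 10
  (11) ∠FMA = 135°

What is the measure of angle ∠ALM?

Step 1: By the law of cosines on triangle LMA: LA² = 13² + 13² − 2·13·13·cos(60°) = 169, so LA = 13.
Step 2: By the inverse law of cosines on triangle ALM: cos(∠ALM) = (13² + 13² − 13²) / (2·13·13) = 169/338 = 0.5, so ∠ALM = 60°.

Therefore, the measure of angle ∠ALM = 60°.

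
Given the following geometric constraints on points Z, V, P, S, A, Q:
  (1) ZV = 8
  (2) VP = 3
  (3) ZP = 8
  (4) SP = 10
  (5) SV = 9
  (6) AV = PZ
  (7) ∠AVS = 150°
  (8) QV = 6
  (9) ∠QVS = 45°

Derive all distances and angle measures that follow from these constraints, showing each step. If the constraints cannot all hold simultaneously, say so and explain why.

The constraints are consistent.

From the given relations:
  AV = PZ = 8

Step 1: From SV = 9, VA = 8, and ∠SVA = 150°, by the law of cosines:
  SA² = SV² + VA² - 2·SV·VA·cos(150°) = 81 + 64 + 124.7 = 269.7
  SA ≈ 16.42

Step 2: From SV = 9, VQ = 6, and ∠SVQ = 45°, by the law of cosines:
  SQ² = SV² + VQ² - 2·SV·VQ·cos(45°) = 81 + 36 - 76.37 = 40.63
  SQ ≈ 6.37

Step 3: From ZP = 8, ZV = 8, PV = 3, by the inverse law of cosines:
  cos(∠PZV) = (ZP² + ZV² - PV²) / (2·ZP·ZV)
  ∠PZV = 21.61°

Step 4: From VP = 3, VS = 9, PS = 10, by the inverse law of cosines:
  cos(∠PVS) = (VP² + VS² - PS²) / (2·VP·VS)
  ∠PVS = 100.67°

Step 5: From VP = 3, VZ = 8, PZ = 8, by the inverse law of cosines:
  cos(∠PVZ) = (VP² + VZ² - PZ²) / (2·VP·VZ)
  ∠PVZ = 79.19°

Step 6: From PS = 10, PV = 3, SV = 9, by the inverse law of cosines:
  cos(∠SPV) = (PS² + PV² - SV²) / (2·PS·PV)
  ∠SPV = 62.18°

Step 7: From PV = 3, PZ = 8, VZ = 8, by the inverse law of cosines:
  cos(∠VPZ) = (PV² + PZ² - VZ²) / (2·PV·PZ)
  ∠VPZ = 79.19°

Step 8: From SP = 10, SV = 9, PV = 3, by the inverse law of cosines:
  cos(∠PSV) = (SP² + SV² - PV²) / (2·SP·SV)
  ∠PSV = 17.15°

Step 9: From SA = 16.42, SV = 9, AV = 8, by the inverse law of cosines:
  cos(∠ASV) = (SA² + SV² - AV²) / (2·SA·SV)
  ∠ASV = 14.1°

Step 10: From SQ = 6.37, SV = 9, QV = 6, by the inverse law of cosines:
  cos(∠QSV) = (SQ² + SV² - QV²) / (2·SQ·SV)
  ∠QSV = 41.73°

Step 11: From AS = 16.42, AV = 8, SV = 9, by the inverse law of cosines:
  cos(∠SAV) = (AS² + AV² - SV²) / (2·AS·AV)
  ∠SAV = 15.9°

Step 12: From QS = 6.37, QV = 6, SV = 9, by the inverse law of cosines:
  cos(∠SQV) = (QS² + QV² - SV²) / (2·QS·QV)
  ∠SQV = 93.27°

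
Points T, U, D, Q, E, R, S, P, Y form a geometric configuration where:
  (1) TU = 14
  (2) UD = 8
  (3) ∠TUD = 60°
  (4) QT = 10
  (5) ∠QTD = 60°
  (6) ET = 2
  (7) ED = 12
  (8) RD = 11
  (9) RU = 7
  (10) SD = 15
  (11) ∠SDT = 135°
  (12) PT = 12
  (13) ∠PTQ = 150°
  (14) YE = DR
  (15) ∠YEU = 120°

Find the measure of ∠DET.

Step 1: By the law of cosines on triangle DUT: DT² = 8² + 14² − 2·8·14·cos(60°) = 148, so DT = 2·√37.
Step 2: By the inverse law of cosines on triangle DET: cos(∠DET) = (12² + 2² − (2·√37)²) / (2·12·2) = 0/48 = 0, so ∠DET = 90°.

Therefore, the measure of angle ∠DET = 90°.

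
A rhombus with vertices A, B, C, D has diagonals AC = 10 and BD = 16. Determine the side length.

Half-diagonals are 5 and 8. side = sqrt(5^2 + 8^2) = sqrt(89)

sqrt(89)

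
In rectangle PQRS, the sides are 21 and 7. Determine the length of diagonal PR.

d = sqrt(21^2 + 7^2) = sqrt(490) = 7*sqrt(10)

7*sqrt(10)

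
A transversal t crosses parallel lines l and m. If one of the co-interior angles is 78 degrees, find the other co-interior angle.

Co-interior angles sum to 180: 180 - 78 = 102 degrees.

102 degrees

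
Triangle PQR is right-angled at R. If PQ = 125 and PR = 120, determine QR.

Rearranging the Pythagorean theorem to solve for the unknown leg:
leg^2 = hypotenuse^2 - known_leg^2 = 15625 - 14400 = 1225
leg = sqrt(1225) = 35.

35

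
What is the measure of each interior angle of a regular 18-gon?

Each interior angle of a regular n-gon is (n - 2) * 180 / n.
For n = 18: (18 - 2) * 180 / 18 = 2880/18 = 160 degrees.

160 degrees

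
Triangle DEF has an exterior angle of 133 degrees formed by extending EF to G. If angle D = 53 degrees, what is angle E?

angle E = 133 - 53 = 80 degrees (exterior angle theorem).

80 degrees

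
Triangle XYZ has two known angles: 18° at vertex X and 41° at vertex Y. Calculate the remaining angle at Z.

By the triangle angle sum property, the three interior angles of any triangle add up to 180°.
We know angle X = 18° and angle Y = 41°, so their sum is 59°.
Therefore angle Z = 180° - 59° = 121°.

121 degrees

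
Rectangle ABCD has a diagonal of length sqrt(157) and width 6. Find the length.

The diagonal of a rectangle forms a right triangle with the two sides.
Rearranging the Pythagorean theorem: missing side = sqrt(d^2 - known^2).
= sqrt(157 - 36) = sqrt(121) = 11.

11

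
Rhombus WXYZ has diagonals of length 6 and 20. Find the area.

Area of a rhombus = (d1 * d2) / 2
Area = (6 * 20) / 2
Area = 120 / 2
Area = 60

60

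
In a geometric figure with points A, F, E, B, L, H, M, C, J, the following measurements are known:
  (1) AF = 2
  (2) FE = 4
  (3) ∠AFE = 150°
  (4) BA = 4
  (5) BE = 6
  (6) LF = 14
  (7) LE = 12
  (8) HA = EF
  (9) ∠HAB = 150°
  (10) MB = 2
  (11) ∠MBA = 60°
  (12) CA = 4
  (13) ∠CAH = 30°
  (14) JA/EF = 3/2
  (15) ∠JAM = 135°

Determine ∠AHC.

From the given relations: HA = EF = 4.
Step 1: By the law of cosines on triangle HAC: HC² = 4² + 4² − 2·4·4·cos(30°) = 4.29, so HC ≈ 2.07.
Step 2: By the inverse law of cosines on triangle AHC: cos(∠AHC) = (4² + 2.07² − 4²) / (2·4·2.07) = 4.29/16.56 = 0.2588, so ∠AHC = 75°.

Therefore, the measure of angle ∠AHC = 75°.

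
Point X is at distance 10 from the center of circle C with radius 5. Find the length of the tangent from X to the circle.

The tangent, radius, and line from the external point to the center form a right triangle.
The right angle is where the tangent meets the radius.
By the Pythagorean theorem: tangent² + 5² = 10²
tangent² = 100 - 25 = 75
tangent = 5*sqrt(3)

5*sqrt(3)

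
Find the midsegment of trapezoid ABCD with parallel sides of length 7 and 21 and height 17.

The midsegment (median) of a trapezoid connects the midpoints of the non-parallel sides.
Its length is the average of the two bases: (7 + 21) / 2 = 14.

14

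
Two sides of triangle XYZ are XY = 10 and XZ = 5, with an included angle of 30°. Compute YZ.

By the law of cosines: YZ^2 = XY^2 + XZ^2 - 2*XY*XZ*cos(X)
YZ^2 = 10^2 + 5^2 - 2*10*5*cos(30°)
YZ^2 = 100 + 25 - 100*(sqrt(3)/2)
YZ^2 = 125 - 50*sqrt(3)
YZ = 5*sqrt(5 - 2*sqrt(3))

5*sqrt(5 - 2*sqrt(3))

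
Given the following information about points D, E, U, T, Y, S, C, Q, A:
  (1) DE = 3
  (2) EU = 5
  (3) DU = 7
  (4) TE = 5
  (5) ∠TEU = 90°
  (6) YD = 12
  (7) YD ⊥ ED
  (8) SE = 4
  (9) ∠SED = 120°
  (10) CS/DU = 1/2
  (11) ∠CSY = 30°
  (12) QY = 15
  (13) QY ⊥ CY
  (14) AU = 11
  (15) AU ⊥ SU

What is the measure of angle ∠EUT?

Step 1: By the law of cosines on triangle UET: UT² = 5² + 5² − 2·5·5·cos(90°) = 50, so UT = 5·√2.
Step 2: By the inverse law of cosines on triangle EUT: cos(∠EUT) = (5² + (5·√2)² − 5²) / (2·5·5·√2) = 50/70.71 = 0.7071, so ∠EUT = 45°.

Therefore, the measure of angle ∠EUT = 45°.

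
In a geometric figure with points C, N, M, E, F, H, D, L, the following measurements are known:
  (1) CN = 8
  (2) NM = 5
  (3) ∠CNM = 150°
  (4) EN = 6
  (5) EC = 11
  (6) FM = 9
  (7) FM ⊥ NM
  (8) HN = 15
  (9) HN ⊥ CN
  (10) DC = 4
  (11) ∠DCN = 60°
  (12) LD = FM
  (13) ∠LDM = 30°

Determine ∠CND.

Step 1: By the law of cosines on triangle NCD: ND² = 8² + 4² − 2·8·4·cos(60°) = 48, so ND = 4·√3.
Step 2: By the inverse law of cosines on triangle CND: cos(∠CND) = (8² + (4·√3)² − 4²) / (2·8·4·√3) = 96/110.85 = 0.866, so ∠CND = 30°.

Therefore, the measure of angle ∠CND = 30°.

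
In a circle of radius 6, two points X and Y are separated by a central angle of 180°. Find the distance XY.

Chord = 2(6) sin(90°) = 12

12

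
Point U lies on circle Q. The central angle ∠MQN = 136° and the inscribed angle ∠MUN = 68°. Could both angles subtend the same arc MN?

By the inscribed angle theorem, if both angles subtend the same arc, the inscribed angle must be half the central angle.
Half of 136° = 68°, which equals the given inscribed angle of 68°.
Therefore, yes, they correspond to the same arc.

Yes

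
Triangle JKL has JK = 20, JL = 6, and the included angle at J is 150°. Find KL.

Law of cosines: KL^2 = 20^2 + 6^2 - 2(20)(6)cos(150°) = 120*sqrt(3) + 436, so KL = 2*sqrt(30*sqrt(3) + 109).

2*sqrt(30*sqrt(3) + 109)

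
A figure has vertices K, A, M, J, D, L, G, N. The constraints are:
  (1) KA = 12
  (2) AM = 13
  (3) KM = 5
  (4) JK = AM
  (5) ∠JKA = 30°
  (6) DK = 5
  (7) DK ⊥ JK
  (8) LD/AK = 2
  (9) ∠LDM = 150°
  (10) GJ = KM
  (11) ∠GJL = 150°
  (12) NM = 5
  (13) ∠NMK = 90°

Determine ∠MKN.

Step 1: By the law of cosines on triangle KMN: KN² = 5² + 5² − 2·5·5·cos(90°) = 50, so KN = 5·√2.
Step 2: By the inverse law of cosines on triangle MKN: cos(∠MKN) = (5² + (5·√2)² − 5²) / (2·5·5·√2) = 50/70.71 = 0.7071, so ∠MKN = 45°.

Therefore, the measure of angle ∠MKN = 45°.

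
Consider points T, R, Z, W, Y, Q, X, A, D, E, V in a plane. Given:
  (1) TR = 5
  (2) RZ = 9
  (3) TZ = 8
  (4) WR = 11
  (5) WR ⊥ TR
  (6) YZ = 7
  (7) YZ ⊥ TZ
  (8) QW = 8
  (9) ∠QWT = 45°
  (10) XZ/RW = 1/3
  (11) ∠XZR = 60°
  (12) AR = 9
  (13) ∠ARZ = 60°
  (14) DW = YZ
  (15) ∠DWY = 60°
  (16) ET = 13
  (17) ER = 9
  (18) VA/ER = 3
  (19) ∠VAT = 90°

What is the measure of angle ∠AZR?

Step 1: By the law of cosines on triangle ZRA: ZA² = 9² + 9² − 2·9·9·cos(60°) = 81, so ZA = 9.
Step 2: By the inverse law of cosines on triangle AZR: cos(∠AZR) = (9² + 9² − 9²) / (2·9·9) = 81/162 = 0.5, so ∠AZR = 60°.

Therefore, the measure of angle ∠AZR = 60°.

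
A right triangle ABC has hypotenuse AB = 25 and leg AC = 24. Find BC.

By the Pythagorean theorem: BC^2 = AB^2 - AC^2
BC^2 = 25^2 - 24^2 = 625 - 576 = 49
BC = sqrt(49) = 7

7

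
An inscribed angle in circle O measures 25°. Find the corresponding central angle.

The inscribed angle theorem states that a central angle is always twice any inscribed angle that subtends the same arc.
Since the inscribed angle is 25°, the central angle = 2 × 25° = 50°.

50°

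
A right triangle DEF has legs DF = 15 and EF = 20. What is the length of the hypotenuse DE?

In a right triangle, the square of the hypotenuse equals the sum of the squares of the two legs.
The legs are 15 and 20, so the hypotenuse = sqrt(225 + 400) = sqrt(625) = 25.

25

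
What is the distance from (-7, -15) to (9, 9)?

The horizontal distance is |9 - -7| = 16 and the vertical distance is |9 - -15| = 24.
By the Pythagorean theorem, d = sqrt(16^2 + 24^2) = sqrt(832) = 8*sqrt(13).

8*sqrt(13)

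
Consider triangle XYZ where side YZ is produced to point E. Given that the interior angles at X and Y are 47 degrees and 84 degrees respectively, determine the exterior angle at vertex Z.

The interior angle at Z is 180 - 47 - 84 = 49 degrees.
The exterior angle and interior angle at Z are supplementary:
Exterior angle = 180 - 49 = 131 degrees.

131 degrees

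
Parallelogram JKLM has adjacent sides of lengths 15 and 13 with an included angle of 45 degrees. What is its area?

Area = 15 * 13 * sin(45°) = 195 * sqrt(2)/2 = 195*sqrt(2)/2

195*sqrt(2)/2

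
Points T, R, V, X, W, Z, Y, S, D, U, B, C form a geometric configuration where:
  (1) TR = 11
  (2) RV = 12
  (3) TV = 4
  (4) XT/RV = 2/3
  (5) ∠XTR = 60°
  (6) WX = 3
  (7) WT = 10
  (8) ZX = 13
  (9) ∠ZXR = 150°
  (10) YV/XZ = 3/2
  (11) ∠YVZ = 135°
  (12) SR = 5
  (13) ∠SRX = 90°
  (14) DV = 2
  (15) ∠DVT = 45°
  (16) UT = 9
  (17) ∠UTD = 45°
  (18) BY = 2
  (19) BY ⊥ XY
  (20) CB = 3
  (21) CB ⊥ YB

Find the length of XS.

From the given relations: XT = 2/3·RV = 2/3·12 = 8.
Step 1: By the law of cosines on triangle XTR: XR² = 8² + 11² − 2·8·11·cos(60°) = 97, so XR = √97.
Step 2: By the law of cosines on triangle XRS: XS² = √97² + 5² − 2·√97·5·cos(90°) = 122, so XS = √122.

Therefore, the length of XS = √122.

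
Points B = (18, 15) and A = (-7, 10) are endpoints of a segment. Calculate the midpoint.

The midpoint is the average of the coordinates:
x: (18 + -7)/2 = 11/2
y: (15 + 10)/2 = 25/2
Midpoint = (11/2, 25/2)

(11/2, 25/2)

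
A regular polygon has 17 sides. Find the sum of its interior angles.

The sum of interior angles of an n-sided polygon is (n - 2) * 180.
For n = 17: (17 - 2) * 180 = 15 * 180 = 2700 degrees.

2700 degrees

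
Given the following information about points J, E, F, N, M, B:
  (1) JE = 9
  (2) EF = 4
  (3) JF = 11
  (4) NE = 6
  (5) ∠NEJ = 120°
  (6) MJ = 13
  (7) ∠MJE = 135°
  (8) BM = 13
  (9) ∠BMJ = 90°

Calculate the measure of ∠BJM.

Step 1: By the law of cosines on triangle JMB: JB² = 13² + 13² − 2·13·13·cos(90°) = 338, so JB = 13·√2.
Step 2: By the inverse law of cosines on triangle BJM: cos(∠BJM) = ((13·√2)² + 13² − 13²) / (2·13·√2·13) = 338/478 = 0.7071, so ∠BJM = 45°.

Therefore, the measure of angle ∠BJM = 45°.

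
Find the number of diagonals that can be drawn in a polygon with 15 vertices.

Each of the 15 vertices connects to 12 non-adjacent vertices via diagonals.
Total connections = 15 × 12 = 180, but each diagonal is counted twice.
Number of diagonals = 180 / 2 = 90.

90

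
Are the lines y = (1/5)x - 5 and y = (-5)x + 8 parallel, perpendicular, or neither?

Slope of line 1: m1 = 1/5
Slope of line 2: m2 = -5
m1 * m2 = (1/5) * (-5) = -1 = -1, so the lines are perpendicular.

Perpendicular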